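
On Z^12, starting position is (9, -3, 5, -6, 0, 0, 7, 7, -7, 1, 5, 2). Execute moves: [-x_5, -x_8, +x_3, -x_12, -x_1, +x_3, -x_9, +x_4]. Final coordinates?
(8, -3, 7, -5, -1, 0, 7, 6, -8, 1, 5, 1)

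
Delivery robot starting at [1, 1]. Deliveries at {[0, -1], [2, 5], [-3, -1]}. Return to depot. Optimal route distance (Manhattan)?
22
(one optimal route: (1, 1) → (0, -1) → (-3, -1) → (2, 5) → (1, 1))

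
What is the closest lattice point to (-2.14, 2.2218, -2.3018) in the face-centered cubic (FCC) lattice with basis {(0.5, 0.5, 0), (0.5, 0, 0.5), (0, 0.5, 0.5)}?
(-2, 2.5, -2.5)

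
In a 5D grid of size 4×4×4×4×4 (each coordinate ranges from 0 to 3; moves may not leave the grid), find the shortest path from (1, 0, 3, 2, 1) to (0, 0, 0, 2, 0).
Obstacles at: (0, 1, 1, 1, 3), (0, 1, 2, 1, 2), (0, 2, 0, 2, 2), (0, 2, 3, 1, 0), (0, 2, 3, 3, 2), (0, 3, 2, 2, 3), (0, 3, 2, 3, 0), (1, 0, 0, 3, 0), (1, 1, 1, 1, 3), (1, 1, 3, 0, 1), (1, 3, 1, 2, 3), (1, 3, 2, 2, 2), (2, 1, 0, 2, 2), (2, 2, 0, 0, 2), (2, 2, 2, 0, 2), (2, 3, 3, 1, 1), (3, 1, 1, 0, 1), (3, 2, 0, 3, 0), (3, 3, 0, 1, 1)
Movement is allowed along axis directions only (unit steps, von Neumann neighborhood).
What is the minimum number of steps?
5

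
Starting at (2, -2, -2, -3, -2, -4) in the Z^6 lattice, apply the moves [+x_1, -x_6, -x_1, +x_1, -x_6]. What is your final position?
(3, -2, -2, -3, -2, -6)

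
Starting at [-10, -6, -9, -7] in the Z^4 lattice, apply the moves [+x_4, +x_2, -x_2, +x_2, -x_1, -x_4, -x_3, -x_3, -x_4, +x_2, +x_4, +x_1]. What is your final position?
(-10, -4, -11, -7)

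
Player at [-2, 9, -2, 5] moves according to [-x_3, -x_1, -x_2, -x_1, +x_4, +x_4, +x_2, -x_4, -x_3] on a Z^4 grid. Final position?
(-4, 9, -4, 6)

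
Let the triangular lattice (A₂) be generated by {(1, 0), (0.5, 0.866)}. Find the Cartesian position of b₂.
(0.5, 0.866)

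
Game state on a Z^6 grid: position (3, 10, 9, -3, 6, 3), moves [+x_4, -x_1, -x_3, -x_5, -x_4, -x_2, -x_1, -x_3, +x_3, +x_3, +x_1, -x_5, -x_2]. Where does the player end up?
(2, 8, 9, -3, 4, 3)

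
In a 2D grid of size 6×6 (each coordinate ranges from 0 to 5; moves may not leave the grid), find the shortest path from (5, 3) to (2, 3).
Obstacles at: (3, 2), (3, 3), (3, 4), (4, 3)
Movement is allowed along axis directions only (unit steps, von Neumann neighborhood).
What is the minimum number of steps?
7
(one shortest path: (5, 3) → (5, 2) → (4, 2) → (4, 1) → (3, 1) → (2, 1) → (2, 2) → (2, 3))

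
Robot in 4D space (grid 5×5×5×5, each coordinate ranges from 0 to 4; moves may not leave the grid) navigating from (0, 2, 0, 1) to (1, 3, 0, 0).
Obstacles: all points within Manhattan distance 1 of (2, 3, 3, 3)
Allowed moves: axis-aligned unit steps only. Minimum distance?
3
(one shortest path: (0, 2, 0, 1) → (1, 2, 0, 1) → (1, 3, 0, 1) → (1, 3, 0, 0))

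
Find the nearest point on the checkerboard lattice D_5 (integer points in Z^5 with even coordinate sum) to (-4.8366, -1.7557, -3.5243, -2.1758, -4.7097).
(-5, -2, -4, -2, -5)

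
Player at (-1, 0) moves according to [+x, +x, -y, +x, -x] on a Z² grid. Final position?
(1, -1)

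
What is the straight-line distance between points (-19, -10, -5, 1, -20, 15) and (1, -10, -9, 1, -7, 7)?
25.4755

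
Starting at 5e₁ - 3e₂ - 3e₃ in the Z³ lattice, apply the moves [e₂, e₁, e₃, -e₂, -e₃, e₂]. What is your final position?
(6, -2, -3)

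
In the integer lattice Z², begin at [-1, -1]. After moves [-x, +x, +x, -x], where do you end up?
(-1, -1)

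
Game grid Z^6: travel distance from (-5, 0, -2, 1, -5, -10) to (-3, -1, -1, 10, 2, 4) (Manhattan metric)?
34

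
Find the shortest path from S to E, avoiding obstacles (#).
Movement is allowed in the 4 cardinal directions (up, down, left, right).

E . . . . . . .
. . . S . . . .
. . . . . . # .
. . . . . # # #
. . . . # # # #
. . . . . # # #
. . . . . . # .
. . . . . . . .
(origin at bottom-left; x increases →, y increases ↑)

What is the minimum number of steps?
4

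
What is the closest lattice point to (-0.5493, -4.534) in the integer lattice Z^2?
(-1, -5)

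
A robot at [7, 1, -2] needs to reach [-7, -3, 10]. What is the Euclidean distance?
18.868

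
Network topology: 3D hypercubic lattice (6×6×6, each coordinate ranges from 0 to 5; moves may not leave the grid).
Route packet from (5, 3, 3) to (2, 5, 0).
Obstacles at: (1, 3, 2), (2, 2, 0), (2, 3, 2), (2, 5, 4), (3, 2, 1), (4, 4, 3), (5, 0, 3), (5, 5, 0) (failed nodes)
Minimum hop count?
8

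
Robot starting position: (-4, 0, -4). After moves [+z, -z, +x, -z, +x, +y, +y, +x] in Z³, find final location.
(-1, 2, -5)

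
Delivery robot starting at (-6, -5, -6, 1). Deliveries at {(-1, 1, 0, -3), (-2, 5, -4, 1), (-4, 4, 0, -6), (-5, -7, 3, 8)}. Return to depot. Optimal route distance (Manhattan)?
84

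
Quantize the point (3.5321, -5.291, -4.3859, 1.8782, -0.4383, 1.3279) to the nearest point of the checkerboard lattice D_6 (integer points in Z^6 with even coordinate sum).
(4, -5, -4, 2, 0, 1)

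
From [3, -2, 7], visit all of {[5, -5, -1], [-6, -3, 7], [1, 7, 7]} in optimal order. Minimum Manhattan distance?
49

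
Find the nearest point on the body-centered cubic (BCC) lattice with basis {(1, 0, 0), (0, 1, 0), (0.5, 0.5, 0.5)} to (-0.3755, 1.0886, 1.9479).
(0, 1, 2)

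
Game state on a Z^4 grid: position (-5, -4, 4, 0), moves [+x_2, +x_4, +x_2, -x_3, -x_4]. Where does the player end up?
(-5, -2, 3, 0)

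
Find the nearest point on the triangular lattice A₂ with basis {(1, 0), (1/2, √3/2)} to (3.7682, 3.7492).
(4, 3.464)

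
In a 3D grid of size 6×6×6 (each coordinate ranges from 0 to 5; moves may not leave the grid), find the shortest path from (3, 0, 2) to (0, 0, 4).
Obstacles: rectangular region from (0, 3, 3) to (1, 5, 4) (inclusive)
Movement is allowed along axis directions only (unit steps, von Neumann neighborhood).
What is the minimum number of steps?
5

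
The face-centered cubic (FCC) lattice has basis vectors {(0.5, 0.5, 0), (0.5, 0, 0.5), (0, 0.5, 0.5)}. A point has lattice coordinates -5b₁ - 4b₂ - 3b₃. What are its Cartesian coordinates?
(-4.5, -4, -3.5)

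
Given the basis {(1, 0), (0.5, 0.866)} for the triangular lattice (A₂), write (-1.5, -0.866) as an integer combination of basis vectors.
-b₁ - b₂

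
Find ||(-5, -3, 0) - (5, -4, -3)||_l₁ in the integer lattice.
14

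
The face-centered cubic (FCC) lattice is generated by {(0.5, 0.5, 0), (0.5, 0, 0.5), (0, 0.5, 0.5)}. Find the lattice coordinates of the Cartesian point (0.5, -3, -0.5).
-2b₁ + 3b₂ - 4b₃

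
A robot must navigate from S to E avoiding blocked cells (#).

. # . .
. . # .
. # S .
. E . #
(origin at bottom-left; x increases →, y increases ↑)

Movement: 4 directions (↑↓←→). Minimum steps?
2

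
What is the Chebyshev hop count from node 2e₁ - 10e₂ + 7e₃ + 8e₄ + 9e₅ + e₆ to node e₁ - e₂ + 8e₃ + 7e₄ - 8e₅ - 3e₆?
17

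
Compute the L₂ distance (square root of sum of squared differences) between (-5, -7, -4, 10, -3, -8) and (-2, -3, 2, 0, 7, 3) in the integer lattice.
19.5448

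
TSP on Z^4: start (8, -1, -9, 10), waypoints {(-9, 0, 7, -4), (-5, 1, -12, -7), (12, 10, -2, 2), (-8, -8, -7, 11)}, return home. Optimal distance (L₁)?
164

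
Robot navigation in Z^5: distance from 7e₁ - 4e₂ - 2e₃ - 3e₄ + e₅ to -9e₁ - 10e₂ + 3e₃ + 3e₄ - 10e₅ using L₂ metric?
21.7715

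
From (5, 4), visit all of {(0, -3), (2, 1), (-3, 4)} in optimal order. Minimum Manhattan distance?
22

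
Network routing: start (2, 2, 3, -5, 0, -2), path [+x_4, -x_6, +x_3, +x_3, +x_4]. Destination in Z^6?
(2, 2, 5, -3, 0, -3)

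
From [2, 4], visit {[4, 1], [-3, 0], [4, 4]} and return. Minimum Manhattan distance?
22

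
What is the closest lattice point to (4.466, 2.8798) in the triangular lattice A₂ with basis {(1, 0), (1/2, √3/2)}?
(4.5, 2.598)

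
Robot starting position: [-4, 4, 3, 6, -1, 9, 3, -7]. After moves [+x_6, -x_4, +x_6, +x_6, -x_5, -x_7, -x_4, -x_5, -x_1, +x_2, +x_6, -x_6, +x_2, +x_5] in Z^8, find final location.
(-5, 6, 3, 4, -2, 12, 2, -7)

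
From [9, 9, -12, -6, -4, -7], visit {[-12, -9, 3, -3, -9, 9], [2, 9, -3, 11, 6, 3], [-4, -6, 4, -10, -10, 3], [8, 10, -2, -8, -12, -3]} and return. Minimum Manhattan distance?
222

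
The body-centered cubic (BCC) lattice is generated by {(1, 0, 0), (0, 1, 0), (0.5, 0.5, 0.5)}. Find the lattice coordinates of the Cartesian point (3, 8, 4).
-b₁ + 4b₂ + 8b₃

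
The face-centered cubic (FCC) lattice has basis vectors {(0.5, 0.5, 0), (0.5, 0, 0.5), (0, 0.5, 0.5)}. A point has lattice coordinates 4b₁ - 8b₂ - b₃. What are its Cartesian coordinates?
(-2, 1.5, -4.5)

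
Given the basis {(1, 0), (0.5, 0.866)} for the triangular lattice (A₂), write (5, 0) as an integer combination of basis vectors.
5b₁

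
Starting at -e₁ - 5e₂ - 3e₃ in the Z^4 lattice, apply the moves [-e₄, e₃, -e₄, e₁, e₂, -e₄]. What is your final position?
(0, -4, -2, -3)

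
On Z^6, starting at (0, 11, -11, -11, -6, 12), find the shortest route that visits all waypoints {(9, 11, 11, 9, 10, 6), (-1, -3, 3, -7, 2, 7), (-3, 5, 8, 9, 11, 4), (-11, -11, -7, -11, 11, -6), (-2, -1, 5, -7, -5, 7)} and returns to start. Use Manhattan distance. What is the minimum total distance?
272
(one optimal route: (0, 11, -11, -11, -6, 12) → (9, 11, 11, 9, 10, 6) → (-3, 5, 8, 9, 11, 4) → (-11, -11, -7, -11, 11, -6) → (-1, -3, 3, -7, 2, 7) → (-2, -1, 5, -7, -5, 7) → (0, 11, -11, -11, -6, 12))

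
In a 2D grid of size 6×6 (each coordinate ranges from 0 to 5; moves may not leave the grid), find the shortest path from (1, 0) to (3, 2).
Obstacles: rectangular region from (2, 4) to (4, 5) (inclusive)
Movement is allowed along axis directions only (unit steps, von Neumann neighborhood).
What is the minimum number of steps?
4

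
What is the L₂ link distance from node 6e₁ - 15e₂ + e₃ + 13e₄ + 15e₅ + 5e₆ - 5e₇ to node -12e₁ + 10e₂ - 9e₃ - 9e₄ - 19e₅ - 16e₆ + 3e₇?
56.5155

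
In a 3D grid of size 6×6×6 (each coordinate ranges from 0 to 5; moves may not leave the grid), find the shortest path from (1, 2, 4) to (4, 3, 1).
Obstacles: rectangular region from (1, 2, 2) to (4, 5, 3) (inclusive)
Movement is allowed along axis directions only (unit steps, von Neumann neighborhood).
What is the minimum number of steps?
9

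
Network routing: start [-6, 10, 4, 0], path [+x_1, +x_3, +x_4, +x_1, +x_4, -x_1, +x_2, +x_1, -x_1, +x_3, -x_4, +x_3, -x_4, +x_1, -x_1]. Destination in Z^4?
(-5, 11, 7, 0)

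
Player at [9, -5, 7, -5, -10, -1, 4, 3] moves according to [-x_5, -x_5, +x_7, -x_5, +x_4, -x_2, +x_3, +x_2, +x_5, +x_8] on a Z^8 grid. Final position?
(9, -5, 8, -4, -12, -1, 5, 4)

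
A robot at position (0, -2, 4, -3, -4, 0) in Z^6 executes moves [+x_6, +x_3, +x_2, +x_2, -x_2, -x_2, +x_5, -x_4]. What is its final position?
(0, -2, 5, -4, -3, 1)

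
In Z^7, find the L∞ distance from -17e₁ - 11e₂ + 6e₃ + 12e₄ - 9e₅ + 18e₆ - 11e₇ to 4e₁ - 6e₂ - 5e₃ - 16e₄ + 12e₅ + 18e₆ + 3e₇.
28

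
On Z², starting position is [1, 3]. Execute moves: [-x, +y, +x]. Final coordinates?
(1, 4)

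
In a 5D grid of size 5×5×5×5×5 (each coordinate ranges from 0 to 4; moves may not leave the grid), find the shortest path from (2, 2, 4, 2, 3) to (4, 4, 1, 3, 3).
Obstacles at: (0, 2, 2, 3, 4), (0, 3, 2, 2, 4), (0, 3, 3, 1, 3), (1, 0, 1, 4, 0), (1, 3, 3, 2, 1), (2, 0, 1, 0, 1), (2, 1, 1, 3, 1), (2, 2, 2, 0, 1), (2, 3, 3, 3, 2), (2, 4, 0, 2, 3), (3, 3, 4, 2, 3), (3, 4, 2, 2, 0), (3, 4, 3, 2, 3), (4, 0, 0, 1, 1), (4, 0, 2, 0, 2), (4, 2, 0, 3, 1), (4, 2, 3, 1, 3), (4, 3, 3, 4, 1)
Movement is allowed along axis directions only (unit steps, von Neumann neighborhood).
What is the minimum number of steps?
8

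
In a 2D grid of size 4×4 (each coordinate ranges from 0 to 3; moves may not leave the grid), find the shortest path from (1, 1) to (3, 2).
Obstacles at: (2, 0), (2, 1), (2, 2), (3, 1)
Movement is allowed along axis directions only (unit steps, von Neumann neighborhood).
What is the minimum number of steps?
5
(one shortest path: (1, 1) → (1, 2) → (1, 3) → (2, 3) → (3, 3) → (3, 2))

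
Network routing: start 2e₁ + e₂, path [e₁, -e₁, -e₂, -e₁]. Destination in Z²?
(1, 0)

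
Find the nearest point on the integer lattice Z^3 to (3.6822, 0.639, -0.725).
(4, 1, -1)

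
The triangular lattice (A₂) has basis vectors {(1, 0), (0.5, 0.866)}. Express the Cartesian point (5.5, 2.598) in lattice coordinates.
4b₁ + 3b₂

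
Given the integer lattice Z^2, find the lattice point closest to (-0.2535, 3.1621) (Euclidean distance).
(0, 3)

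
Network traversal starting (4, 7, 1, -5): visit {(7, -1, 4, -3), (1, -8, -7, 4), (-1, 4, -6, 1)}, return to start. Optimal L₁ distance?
86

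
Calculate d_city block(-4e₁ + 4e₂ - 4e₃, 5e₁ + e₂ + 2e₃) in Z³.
18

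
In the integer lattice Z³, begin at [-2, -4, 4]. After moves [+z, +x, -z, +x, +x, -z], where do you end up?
(1, -4, 3)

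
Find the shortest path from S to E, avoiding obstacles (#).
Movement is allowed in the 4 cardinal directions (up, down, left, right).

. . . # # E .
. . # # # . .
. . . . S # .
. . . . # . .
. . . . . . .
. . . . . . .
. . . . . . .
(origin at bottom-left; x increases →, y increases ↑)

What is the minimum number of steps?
11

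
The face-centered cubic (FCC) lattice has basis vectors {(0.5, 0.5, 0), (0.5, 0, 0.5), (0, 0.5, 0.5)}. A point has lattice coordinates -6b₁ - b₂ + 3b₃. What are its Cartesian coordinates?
(-3.5, -1.5, 1)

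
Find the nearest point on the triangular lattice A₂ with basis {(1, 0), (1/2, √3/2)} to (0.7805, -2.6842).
(0.5, -2.598)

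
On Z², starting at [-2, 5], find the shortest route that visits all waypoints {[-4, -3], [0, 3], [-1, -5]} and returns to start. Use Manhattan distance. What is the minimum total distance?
28
(one optimal route: (-2, 5) → (-4, -3) → (-1, -5) → (0, 3) → (-2, 5))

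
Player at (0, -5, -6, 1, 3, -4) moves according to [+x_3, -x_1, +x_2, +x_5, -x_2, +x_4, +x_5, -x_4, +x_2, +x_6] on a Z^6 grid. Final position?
(-1, -4, -5, 1, 5, -3)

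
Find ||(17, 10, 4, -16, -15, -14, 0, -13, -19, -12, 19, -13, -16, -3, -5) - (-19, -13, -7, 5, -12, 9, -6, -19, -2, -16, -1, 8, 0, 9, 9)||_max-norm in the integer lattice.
36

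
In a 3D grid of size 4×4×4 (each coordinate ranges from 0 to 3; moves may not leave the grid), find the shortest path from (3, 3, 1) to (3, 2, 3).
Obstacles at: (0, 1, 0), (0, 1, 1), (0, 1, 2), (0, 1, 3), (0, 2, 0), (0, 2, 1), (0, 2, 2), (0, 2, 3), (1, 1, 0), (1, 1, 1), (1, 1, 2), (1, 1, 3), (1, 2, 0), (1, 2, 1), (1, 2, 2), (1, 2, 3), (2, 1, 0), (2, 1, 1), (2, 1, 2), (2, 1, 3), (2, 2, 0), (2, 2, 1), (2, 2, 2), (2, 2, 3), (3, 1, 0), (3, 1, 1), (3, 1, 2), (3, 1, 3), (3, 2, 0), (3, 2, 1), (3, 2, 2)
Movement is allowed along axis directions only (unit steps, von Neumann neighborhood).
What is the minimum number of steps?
3
(one shortest path: (3, 3, 1) → (3, 3, 2) → (3, 3, 3) → (3, 2, 3))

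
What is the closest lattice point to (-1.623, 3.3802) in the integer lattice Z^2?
(-2, 3)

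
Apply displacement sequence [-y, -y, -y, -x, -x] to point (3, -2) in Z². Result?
(1, -5)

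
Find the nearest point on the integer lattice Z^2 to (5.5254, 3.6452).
(6, 4)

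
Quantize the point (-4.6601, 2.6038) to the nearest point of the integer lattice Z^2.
(-5, 3)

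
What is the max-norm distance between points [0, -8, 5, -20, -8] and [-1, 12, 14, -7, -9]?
20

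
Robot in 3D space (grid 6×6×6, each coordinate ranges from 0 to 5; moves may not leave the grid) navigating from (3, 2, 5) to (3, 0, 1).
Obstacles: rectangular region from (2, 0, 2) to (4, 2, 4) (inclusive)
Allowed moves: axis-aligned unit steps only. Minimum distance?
8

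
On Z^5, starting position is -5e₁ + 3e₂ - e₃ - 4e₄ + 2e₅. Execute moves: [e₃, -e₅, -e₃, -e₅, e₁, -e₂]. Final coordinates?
(-4, 2, -1, -4, 0)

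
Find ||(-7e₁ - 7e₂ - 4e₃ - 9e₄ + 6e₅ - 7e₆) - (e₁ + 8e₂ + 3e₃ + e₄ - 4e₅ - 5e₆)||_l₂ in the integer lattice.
23.2809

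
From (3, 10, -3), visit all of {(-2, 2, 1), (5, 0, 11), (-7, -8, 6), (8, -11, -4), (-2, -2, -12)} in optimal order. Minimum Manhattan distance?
114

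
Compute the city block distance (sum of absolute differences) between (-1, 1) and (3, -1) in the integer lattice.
6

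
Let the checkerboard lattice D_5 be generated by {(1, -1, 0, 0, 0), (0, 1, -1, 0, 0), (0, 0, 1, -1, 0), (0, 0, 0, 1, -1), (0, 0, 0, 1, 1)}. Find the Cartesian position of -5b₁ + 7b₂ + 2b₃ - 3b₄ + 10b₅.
(-5, 12, -5, 5, 13)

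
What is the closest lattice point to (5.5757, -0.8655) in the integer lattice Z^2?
(6, -1)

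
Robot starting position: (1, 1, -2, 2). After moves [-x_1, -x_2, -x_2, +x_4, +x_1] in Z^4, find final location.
(1, -1, -2, 3)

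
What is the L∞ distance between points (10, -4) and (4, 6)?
10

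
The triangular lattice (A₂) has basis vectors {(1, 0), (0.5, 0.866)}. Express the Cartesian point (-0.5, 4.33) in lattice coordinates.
-3b₁ + 5b₂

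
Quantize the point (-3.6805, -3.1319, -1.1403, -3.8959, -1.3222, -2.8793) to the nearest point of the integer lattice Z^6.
(-4, -3, -1, -4, -1, -3)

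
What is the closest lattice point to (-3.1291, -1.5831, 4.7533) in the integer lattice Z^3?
(-3, -2, 5)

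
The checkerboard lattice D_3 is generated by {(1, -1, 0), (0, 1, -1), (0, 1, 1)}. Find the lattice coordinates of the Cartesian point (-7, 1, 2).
-7b₁ - 4b₂ - 2b₃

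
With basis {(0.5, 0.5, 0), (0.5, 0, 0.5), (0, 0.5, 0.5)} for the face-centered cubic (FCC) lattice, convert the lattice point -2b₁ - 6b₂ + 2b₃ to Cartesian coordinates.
(-4, 0, -2)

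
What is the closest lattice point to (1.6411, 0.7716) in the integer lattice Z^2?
(2, 1)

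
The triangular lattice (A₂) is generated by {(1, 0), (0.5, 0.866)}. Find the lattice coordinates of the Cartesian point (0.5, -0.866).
b₁ - b₂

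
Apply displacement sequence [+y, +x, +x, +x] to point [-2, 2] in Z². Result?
(1, 3)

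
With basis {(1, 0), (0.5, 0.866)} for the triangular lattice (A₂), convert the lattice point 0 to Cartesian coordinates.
(0, 0)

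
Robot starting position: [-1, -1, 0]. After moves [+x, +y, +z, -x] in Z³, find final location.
(-1, 0, 1)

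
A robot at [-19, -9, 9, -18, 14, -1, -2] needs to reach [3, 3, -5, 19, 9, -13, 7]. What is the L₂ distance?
49.4267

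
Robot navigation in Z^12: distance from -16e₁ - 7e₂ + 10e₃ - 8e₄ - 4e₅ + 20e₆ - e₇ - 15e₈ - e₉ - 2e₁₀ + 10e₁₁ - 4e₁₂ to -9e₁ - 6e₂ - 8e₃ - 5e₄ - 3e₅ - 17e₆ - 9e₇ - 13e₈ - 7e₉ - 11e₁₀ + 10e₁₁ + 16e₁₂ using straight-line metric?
48.3529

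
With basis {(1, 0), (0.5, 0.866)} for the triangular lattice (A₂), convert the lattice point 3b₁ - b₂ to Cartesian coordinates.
(2.5, -0.866)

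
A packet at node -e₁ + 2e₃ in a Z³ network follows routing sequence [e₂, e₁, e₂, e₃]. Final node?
(0, 2, 3)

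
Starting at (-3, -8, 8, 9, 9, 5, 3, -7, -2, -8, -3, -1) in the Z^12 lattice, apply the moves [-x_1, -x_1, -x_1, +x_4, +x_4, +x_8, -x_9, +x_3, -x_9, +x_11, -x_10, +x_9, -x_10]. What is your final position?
(-6, -8, 9, 11, 9, 5, 3, -6, -3, -10, -2, -1)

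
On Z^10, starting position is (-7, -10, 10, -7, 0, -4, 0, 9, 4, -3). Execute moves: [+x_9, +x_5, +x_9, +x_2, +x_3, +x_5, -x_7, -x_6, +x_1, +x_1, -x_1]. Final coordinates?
(-6, -9, 11, -7, 2, -5, -1, 9, 6, -3)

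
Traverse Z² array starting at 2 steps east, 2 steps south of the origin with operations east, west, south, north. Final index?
(2, -2)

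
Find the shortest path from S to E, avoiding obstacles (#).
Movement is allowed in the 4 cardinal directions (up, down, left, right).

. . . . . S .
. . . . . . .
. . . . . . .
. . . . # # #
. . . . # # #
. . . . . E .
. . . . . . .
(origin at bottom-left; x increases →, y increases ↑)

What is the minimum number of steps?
9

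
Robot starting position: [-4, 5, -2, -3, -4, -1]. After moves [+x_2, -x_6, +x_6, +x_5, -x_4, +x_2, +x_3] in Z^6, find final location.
(-4, 7, -1, -4, -3, -1)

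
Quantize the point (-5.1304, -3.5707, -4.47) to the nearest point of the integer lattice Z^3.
(-5, -4, -4)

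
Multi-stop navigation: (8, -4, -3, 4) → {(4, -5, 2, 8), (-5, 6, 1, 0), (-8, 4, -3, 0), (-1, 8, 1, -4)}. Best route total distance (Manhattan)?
64
(one optimal route: (8, -4, -3, 4) → (4, -5, 2, 8) → (-1, 8, 1, -4) → (-5, 6, 1, 0) → (-8, 4, -3, 0))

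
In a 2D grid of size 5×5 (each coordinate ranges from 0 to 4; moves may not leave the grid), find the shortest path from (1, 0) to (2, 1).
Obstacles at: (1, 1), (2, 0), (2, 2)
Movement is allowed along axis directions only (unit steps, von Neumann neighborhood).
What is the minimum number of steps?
10
(one shortest path: (1, 0) → (0, 0) → (0, 1) → (0, 2) → (1, 2) → (1, 3) → (2, 3) → (3, 3) → (3, 2) → (3, 1) → (2, 1))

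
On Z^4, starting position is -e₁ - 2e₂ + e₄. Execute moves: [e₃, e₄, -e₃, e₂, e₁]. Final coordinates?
(0, -1, 0, 2)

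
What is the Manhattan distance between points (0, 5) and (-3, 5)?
3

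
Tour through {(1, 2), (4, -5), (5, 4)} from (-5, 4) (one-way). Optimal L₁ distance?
24
(one optimal route: (-5, 4) → (1, 2) → (5, 4) → (4, -5))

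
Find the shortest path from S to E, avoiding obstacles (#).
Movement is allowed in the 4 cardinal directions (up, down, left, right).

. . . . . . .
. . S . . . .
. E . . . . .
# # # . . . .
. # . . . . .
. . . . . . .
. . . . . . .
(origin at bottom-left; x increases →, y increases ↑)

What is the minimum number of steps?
2
(one shortest path: (2, 5) → (1, 5) → (1, 4))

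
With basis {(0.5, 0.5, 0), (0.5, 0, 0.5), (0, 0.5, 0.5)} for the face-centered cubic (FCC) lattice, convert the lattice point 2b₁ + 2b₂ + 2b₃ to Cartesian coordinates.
(2, 2, 2)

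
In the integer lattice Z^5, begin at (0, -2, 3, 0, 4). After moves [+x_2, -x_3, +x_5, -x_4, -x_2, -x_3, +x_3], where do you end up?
(0, -2, 2, -1, 5)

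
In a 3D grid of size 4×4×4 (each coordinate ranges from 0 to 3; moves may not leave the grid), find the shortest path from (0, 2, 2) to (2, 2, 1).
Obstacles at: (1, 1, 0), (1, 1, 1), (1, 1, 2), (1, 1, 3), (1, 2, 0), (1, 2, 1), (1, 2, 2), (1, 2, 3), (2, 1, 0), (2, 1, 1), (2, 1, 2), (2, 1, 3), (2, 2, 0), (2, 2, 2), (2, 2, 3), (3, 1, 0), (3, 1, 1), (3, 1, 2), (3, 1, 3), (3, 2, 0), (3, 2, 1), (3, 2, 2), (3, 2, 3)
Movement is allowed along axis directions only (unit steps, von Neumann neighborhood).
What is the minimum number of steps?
5
(one shortest path: (0, 2, 2) → (0, 3, 2) → (1, 3, 2) → (2, 3, 2) → (2, 3, 1) → (2, 2, 1))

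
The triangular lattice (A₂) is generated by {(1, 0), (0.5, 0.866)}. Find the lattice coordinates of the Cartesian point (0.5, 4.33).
-2b₁ + 5b₂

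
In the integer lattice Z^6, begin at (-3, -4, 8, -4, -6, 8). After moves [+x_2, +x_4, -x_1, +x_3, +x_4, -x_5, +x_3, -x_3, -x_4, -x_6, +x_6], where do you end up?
(-4, -3, 9, -3, -7, 8)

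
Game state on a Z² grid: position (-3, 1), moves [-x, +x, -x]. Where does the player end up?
(-4, 1)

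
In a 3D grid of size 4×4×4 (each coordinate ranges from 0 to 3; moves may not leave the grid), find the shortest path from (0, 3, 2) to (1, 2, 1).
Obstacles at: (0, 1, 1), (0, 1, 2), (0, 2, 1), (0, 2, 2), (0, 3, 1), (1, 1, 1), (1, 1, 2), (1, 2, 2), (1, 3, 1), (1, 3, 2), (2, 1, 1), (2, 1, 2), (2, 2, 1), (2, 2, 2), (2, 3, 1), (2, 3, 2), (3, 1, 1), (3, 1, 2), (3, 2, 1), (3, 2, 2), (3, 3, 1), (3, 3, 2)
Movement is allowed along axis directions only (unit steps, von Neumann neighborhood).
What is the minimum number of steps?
11
(one shortest path: (0, 3, 2) → (0, 3, 3) → (1, 3, 3) → (1, 2, 3) → (1, 1, 3) → (1, 0, 3) → (1, 0, 2) → (1, 0, 1) → (1, 0, 0) → (1, 1, 0) → (1, 2, 0) → (1, 2, 1))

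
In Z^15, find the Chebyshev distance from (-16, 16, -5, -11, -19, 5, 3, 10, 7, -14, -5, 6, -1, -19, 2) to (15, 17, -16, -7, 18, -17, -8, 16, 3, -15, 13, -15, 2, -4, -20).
37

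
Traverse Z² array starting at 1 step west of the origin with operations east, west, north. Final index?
(-1, 1)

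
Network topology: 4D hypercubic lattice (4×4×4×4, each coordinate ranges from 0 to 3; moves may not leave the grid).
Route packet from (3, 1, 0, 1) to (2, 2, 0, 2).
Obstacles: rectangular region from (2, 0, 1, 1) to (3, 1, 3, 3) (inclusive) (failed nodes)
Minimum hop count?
3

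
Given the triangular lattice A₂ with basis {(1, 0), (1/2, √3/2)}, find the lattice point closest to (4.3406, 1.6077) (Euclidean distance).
(4, 1.732)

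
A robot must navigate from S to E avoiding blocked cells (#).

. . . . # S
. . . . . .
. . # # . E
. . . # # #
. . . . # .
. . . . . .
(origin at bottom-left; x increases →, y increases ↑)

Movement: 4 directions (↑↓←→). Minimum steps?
2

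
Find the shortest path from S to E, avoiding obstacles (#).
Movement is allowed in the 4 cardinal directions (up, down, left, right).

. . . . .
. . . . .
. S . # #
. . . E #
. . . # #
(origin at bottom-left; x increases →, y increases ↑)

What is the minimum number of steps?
3
(one shortest path: (1, 2) → (2, 2) → (2, 1) → (3, 1))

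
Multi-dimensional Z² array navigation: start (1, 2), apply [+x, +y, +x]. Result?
(3, 3)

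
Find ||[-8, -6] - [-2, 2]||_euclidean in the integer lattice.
10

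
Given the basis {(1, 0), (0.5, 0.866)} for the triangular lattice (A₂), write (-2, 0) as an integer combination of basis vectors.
-2b₁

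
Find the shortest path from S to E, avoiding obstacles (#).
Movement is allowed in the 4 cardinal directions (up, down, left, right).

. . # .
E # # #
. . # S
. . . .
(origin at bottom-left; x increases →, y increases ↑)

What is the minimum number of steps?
6
(one shortest path: (3, 1) → (3, 0) → (2, 0) → (1, 0) → (0, 0) → (0, 1) → (0, 2))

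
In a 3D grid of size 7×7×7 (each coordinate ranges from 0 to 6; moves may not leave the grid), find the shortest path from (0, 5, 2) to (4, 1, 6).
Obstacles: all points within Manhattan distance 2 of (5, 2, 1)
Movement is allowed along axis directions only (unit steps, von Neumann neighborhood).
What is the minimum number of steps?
12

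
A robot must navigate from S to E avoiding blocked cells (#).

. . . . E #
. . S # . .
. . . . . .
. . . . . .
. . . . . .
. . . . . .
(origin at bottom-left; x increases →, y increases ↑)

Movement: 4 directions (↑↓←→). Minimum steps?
3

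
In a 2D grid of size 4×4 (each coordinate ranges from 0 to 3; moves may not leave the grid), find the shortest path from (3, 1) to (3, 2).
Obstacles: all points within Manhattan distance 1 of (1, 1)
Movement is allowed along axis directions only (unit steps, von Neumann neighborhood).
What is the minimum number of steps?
1
(one shortest path: (3, 1) → (3, 2))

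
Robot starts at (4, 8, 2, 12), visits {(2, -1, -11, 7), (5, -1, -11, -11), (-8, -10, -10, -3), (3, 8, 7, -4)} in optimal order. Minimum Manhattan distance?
109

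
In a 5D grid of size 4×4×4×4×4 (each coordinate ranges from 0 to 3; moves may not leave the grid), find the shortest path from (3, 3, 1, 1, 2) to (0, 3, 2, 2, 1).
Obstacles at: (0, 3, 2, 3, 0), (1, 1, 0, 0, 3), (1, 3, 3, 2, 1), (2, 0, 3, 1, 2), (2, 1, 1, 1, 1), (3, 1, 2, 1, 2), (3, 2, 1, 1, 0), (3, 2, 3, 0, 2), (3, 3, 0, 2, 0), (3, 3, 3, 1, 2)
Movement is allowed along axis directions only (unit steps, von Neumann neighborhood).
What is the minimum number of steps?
6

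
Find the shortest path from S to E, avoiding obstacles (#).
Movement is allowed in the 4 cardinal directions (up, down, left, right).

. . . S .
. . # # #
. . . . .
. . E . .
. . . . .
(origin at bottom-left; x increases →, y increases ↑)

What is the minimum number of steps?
6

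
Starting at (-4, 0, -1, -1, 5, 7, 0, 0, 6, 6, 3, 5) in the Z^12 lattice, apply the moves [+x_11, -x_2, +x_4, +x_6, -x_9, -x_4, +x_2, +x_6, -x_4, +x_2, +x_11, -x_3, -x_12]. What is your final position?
(-4, 1, -2, -2, 5, 9, 0, 0, 5, 6, 5, 4)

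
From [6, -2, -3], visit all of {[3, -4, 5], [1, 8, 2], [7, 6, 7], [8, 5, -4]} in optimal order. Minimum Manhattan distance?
53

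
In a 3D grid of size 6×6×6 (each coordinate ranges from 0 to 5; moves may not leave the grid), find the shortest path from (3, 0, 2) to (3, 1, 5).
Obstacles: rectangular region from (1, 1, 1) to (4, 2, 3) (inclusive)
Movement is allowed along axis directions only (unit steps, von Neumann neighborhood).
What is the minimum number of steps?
4
(one shortest path: (3, 0, 2) → (3, 0, 3) → (3, 0, 4) → (3, 1, 4) → (3, 1, 5))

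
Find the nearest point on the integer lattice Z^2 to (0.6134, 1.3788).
(1, 1)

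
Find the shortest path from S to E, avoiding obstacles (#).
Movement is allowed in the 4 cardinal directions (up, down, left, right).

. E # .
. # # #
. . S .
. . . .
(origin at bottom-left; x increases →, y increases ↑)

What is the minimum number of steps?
5
(one shortest path: (2, 1) → (1, 1) → (0, 1) → (0, 2) → (0, 3) → (1, 3))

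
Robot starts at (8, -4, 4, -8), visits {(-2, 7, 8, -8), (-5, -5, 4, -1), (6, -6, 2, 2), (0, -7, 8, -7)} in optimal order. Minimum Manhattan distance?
67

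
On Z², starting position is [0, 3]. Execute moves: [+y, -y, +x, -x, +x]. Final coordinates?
(1, 3)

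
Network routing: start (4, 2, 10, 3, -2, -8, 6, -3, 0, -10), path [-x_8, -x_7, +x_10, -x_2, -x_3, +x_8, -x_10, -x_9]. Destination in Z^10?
(4, 1, 9, 3, -2, -8, 5, -3, -1, -10)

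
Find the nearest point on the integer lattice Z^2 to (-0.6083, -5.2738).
(-1, -5)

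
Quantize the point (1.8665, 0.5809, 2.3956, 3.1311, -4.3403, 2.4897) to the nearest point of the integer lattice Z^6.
(2, 1, 2, 3, -4, 2)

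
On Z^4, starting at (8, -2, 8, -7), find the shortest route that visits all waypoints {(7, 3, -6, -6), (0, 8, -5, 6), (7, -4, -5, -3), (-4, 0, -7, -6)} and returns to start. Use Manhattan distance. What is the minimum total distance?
110
(one optimal route: (8, -2, 8, -7) → (7, 3, -6, -6) → (-4, 0, -7, -6) → (0, 8, -5, 6) → (7, -4, -5, -3) → (8, -2, 8, -7))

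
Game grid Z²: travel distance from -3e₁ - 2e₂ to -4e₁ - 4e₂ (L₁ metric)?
3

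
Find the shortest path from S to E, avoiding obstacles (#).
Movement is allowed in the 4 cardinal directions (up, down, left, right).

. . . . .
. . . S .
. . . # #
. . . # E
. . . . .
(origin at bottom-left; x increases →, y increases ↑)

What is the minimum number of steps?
7
(one shortest path: (3, 3) → (2, 3) → (2, 2) → (2, 1) → (2, 0) → (3, 0) → (4, 0) → (4, 1))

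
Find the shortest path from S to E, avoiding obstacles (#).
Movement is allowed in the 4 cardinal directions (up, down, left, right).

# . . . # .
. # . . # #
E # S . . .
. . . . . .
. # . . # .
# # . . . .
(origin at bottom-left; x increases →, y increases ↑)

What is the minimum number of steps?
4
(one shortest path: (2, 3) → (2, 2) → (1, 2) → (0, 2) → (0, 3))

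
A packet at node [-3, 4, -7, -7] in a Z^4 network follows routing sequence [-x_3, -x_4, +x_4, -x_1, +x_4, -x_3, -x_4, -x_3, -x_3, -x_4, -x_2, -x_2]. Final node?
(-4, 2, -11, -8)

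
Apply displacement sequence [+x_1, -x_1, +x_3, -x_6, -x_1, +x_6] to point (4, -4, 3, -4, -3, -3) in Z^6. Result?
(3, -4, 4, -4, -3, -3)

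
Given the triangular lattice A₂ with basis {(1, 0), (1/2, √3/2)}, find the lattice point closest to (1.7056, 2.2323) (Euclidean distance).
(1.5, 2.598)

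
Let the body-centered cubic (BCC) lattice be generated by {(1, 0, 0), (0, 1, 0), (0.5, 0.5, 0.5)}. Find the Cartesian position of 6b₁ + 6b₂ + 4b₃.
(8, 8, 2)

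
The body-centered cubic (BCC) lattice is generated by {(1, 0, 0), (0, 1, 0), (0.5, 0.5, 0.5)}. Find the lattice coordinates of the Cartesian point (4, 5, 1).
3b₁ + 4b₂ + 2b₃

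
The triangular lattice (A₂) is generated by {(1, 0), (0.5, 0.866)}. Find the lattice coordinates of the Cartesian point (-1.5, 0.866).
-2b₁ + b₂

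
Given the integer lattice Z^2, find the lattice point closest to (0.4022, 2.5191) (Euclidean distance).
(0, 3)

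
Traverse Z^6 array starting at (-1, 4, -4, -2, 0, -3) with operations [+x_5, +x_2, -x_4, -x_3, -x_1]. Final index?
(-2, 5, -5, -3, 1, -3)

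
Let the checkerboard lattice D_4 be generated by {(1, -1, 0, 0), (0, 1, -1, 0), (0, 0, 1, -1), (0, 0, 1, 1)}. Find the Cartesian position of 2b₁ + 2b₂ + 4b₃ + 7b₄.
(2, 0, 9, 3)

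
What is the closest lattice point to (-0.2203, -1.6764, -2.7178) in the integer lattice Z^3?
(0, -2, -3)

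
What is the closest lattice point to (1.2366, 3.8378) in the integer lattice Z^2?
(1, 4)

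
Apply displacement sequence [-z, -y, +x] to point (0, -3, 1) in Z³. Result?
(1, -4, 0)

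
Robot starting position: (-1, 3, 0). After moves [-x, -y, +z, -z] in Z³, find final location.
(-2, 2, 0)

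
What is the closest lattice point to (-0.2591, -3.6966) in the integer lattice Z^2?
(0, -4)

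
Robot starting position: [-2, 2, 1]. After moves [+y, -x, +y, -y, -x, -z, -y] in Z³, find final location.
(-4, 2, 0)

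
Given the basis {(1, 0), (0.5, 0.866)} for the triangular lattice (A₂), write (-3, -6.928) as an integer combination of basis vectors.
b₁ - 8b₂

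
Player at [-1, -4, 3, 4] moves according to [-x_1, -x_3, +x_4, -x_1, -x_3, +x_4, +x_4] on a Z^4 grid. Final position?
(-3, -4, 1, 7)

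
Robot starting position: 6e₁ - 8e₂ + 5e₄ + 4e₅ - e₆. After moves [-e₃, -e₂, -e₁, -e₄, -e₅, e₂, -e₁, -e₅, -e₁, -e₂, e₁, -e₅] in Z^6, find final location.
(4, -9, -1, 4, 1, -1)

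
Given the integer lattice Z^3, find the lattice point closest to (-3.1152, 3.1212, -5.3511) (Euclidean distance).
(-3, 3, -5)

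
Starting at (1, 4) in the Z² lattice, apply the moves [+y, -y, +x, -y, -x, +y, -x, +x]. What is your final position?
(1, 4)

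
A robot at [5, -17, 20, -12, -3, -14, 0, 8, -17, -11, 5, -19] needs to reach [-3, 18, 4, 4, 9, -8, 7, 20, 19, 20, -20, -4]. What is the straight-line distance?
72.6705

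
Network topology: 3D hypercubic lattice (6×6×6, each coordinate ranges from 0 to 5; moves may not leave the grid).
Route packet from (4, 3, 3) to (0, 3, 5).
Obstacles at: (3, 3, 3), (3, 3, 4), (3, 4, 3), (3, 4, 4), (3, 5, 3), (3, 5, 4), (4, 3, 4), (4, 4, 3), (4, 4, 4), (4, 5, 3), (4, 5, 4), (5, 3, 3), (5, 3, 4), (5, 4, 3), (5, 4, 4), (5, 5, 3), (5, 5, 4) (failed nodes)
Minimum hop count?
8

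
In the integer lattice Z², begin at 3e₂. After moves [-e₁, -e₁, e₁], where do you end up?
(-1, 3)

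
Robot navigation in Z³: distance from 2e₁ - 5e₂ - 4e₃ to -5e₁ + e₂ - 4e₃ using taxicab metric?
13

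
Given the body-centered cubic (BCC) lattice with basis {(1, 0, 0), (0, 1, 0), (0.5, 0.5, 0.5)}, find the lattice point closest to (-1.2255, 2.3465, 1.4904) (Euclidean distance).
(-1.5, 2.5, 1.5)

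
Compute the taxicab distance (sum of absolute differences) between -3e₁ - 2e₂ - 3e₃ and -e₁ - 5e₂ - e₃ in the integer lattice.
7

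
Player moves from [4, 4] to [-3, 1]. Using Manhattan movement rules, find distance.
10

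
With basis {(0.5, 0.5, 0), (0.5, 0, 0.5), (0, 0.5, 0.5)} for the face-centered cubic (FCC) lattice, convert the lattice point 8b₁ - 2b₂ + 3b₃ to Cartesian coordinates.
(3, 5.5, 0.5)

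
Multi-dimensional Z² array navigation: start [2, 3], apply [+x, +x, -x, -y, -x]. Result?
(2, 2)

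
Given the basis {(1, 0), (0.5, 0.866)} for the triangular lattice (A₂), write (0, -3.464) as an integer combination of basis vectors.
2b₁ - 4b₂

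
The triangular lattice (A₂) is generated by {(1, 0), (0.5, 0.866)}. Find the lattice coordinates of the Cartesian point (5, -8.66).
10b₁ - 10b₂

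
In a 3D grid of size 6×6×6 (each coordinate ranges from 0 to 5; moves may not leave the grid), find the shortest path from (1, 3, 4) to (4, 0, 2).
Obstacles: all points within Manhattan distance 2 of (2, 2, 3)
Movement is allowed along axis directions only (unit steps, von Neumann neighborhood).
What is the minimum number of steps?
10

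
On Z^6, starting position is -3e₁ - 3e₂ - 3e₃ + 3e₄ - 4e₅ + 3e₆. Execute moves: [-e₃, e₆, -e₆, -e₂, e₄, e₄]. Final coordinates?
(-3, -4, -4, 5, -4, 3)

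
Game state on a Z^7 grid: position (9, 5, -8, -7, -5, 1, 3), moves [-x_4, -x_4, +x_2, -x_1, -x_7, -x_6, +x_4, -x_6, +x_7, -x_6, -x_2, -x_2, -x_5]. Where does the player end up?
(8, 4, -8, -8, -6, -2, 3)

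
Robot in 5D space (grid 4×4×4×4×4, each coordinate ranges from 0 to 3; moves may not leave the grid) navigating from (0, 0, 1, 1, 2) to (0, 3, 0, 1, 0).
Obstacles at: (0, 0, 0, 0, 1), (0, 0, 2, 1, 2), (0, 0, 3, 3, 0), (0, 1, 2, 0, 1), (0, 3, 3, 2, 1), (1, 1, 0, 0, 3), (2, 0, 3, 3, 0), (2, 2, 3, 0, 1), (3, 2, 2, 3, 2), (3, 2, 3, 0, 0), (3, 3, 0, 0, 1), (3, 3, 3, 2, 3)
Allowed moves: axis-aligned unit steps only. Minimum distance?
6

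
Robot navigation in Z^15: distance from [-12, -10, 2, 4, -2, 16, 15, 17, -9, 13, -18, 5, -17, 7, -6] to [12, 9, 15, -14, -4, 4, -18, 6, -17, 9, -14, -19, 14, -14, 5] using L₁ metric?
235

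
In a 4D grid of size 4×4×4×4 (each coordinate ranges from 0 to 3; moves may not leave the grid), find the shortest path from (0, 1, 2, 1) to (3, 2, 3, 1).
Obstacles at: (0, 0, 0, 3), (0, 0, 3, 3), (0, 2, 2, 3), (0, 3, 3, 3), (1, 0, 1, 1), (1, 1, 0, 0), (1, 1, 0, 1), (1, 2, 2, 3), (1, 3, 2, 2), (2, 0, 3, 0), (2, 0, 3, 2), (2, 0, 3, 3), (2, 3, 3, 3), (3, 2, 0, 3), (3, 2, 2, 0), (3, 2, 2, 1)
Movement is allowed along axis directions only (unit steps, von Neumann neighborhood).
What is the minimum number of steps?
5
(one shortest path: (0, 1, 2, 1) → (1, 1, 2, 1) → (2, 1, 2, 1) → (3, 1, 2, 1) → (3, 1, 3, 1) → (3, 2, 3, 1))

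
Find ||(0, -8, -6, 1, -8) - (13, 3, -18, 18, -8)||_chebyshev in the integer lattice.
17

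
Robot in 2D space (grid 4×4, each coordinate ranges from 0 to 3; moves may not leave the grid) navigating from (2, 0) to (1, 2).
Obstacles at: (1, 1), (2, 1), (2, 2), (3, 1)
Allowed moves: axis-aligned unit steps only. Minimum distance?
5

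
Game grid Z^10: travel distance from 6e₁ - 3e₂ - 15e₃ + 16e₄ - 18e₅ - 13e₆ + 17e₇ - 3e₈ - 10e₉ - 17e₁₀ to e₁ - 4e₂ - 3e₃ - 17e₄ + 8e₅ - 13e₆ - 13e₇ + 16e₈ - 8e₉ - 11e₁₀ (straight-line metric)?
56.8859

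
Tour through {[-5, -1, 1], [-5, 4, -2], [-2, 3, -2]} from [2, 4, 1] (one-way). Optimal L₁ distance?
20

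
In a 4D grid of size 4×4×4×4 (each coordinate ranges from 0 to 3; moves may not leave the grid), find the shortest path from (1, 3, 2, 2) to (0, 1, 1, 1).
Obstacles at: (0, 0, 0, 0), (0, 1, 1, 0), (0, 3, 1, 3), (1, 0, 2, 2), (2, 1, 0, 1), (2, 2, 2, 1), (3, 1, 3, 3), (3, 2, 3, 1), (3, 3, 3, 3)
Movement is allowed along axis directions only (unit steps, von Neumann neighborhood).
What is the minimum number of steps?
5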